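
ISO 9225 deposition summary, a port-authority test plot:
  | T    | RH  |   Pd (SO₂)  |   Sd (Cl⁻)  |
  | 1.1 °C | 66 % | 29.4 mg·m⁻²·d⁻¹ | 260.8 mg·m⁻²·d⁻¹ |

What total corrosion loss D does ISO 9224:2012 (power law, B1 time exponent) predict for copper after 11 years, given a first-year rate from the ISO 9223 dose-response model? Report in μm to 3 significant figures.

D(11) = 3.60 μm

copper: f(T) = +0.126·(T−10) [T≤10 °C] = -1.1214
  sulphur-dioxide contribution → 0.2043 μm/a
  chloride contribution → 0.5229 μm/a
  total first-year rate 0.7272 μm/a
Power-law: D(11) = r_corr · 11^0.667
  D(11) = 0.7272 × 11^0.667 = 0.7272 × 4.95 = 3.599 μm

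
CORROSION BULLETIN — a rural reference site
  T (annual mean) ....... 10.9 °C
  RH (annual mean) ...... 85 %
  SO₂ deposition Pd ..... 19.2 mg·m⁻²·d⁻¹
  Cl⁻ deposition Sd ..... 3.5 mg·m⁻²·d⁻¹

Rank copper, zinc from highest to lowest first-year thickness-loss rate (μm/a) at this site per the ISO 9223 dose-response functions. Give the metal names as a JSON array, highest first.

copper: temperature factor f = -0.080·(0.9) = -0.0720
  SO₂ term: 0.0053·19.2^0.26·exp(0.059·85-0.0720) = 1.602
  Sd branch = 0.01025·Sd^0.27·e^(0.036·RH+0.049·T) = 0.523 μm/a
  sum: 1.602 + 0.523 → r_corr = 2.125 μm/a
zinc: temperature factor f = -0.071·(0.9) = -0.0639
  Pd branch = 0.0129·Pd^0.44·e^(0.046·RH+f) = 2.216 μm/a
  Cl⁻ term: 0.0175·3.5^0.57·exp(0.008·85+0.085·10.9) = 0.1782
  sum: 2.216 + 0.1782 → r_corr = 2.394 μm/a
Ordering by μm/a: zinc (2.39) > copper (2.12)

["zinc", "copper"]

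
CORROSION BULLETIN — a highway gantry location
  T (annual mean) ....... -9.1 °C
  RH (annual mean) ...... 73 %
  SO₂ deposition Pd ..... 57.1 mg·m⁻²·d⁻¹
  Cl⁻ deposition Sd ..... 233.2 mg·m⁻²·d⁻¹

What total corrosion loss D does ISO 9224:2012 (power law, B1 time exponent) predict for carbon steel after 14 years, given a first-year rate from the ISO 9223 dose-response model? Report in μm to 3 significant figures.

D(14) = 106 μm

carbon steel: T≤10 °C ⇒ hinge +0.150·(-9.1−10) = -2.8650
  sulphur-dioxide contribution → 3.558 μm/a
  chloride contribution → 23.16 μm/a
  ⇒ r_corr(carbon steel) = 26.72 μm/a
Long-term exponent b (ISO 9224 Table 2, B1) = 0.523
  D(14) = 26.72 × 14^0.523 = 26.72 × 3.976 = 106.2 μm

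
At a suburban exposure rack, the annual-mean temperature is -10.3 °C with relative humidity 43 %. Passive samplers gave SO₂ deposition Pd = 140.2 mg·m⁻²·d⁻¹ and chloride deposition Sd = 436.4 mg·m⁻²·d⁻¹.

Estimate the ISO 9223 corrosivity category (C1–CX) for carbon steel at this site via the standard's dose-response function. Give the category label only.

C2

carbon steel: f(T) = +0.150·(T−10) [T≤10 °C] = -3.0450
  SO₂ term: 1.77·140.2^0.52·exp(0.02·43-3.0450) = 2.602
  Cl⁻ term: 0.102·436.4^0.62·exp(0.033·43+0.04·-10.3) = 12.1
  sum: 2.602 + 12.1 → r_corr = 14.7 μm/a
ISO 9223 Table 2 (carbon steel): 1.3 < 14.7 ≤ 25 μm/a ⇒ C2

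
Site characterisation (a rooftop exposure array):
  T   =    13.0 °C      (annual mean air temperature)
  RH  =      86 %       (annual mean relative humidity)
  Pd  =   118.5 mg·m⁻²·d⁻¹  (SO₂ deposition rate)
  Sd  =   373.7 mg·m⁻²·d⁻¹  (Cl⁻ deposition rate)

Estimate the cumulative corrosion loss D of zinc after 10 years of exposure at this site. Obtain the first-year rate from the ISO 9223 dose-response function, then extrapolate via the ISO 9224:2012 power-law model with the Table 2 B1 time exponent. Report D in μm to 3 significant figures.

D(10) = 48.9 μm

zinc: temperature factor f = -0.071·(3.0) = -0.2130
  SO₂ term: 0.0129·118.5^0.44·exp(0.046·86-0.2130) = 4.452
  Cl⁻ term: 0.0175·373.7^0.57·exp(0.008·86+0.085·13.0) = 3.077
  sum: 4.452 + 3.077 → r_corr = 7.529 μm/a
ISO 9224: D(t) = r_corr · t^b with b = 0.813 (zinc, B1)
  D(10) = 7.529 × 10^0.813 = 7.529 × 6.501 = 48.95 μm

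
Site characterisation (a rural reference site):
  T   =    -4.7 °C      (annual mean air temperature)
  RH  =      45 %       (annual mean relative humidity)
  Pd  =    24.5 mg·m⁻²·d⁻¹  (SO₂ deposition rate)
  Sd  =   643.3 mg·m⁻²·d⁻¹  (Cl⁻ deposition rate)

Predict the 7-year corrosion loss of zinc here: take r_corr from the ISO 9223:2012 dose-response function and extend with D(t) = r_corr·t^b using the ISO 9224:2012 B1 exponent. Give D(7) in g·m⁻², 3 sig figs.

D(7) = 31.6 g·m⁻²

zinc: temperature factor f = +0.038·(-14.7) = -0.5586
  SO₂ term: 0.0129·24.5^0.44·exp(0.046·45-0.5586) = 0.2389
  Cl⁻ term: 0.0175·643.3^0.57·exp(0.008·45+0.085·-4.7) = 0.6709
  r_corr = 0.2389 + 0.6709 = 0.9098 μm/a
ISO 9224: D(t) = r_corr · t^b with b = 0.813 (zinc, B1)
  D(7) = 0.9098 × 7^0.813 = 0.9098 × 4.865 = 4.426 μm
  Mass loss = 4.426 μm × 7.14 g/cm³ = 31.6 g·m⁻²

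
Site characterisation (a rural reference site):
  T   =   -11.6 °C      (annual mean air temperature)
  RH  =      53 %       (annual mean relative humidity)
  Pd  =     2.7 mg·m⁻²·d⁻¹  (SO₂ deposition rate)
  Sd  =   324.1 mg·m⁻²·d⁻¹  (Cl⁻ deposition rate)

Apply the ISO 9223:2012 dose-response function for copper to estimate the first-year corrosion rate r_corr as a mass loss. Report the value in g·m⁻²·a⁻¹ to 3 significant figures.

copper: T≤10 °C ⇒ hinge +0.126·(-11.6−10) = -2.7216
  sulphur-dioxide contribution → 0.01029 μm/a
  chloride contribution → 0.1864 μm/a
  ⇒ r_corr(copper) = 0.1967 μm/a
Convert to mass loss: 0.1967 μm/a × 8.96 g/cm³ = 1.762 g·m⁻²·a⁻¹

r_corr = 1.76 g·m⁻²·a⁻¹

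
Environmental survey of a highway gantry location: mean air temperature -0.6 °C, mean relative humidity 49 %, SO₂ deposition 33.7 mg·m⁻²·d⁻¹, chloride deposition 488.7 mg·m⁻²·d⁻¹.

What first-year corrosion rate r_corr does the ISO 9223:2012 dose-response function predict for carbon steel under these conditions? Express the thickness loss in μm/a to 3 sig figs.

carbon steel: temperature factor f = +0.150·(-10.6) = -1.5900
  SO₂ term: 1.77·33.7^0.52·exp(0.02·49-1.5900) = 5.99
  Cl⁻ term: 0.102·488.7^0.62·exp(0.033·49+0.04·-0.6) = 23.32
  r_corr = 5.99 + 23.32 = 29.31 μm/a

r_corr = 29.3 μm/a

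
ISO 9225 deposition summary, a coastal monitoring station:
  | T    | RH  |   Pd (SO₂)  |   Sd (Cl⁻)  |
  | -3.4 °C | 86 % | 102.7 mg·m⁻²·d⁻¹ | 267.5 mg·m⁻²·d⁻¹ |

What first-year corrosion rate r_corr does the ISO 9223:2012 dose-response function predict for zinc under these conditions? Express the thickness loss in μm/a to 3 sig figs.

zinc: T≤10 °C ⇒ hinge +0.038·(-3.4−10) = -0.5092
  sulphur-dioxide contribution → 3.109 μm/a
  chloride contribution → 0.6308 μm/a
  ⇒ r_corr(zinc) = 3.74 μm/a

r_corr = 3.74 μm/a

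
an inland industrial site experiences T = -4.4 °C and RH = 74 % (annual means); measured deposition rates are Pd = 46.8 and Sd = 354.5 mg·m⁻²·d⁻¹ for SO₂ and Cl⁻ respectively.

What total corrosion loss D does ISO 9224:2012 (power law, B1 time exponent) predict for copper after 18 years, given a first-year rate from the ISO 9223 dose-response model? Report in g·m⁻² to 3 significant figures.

D(18) = 47.0 g·m⁻²

copper: temperature factor f = +0.126·(-14.4) = -1.8144
  Pd branch = 0.0053·Pd^0.26·e^(0.059·RH+f) = 0.1848 μm/a
  Cl⁻ term: 0.01025·354.5^0.27·exp(0.036·74+0.049·-4.4) = 0.5787
  r_corr = 0.1848 + 0.5787 = 0.7635 μm/a
Long-term exponent b (ISO 9224 Table 2, B1) = 0.667
  D(18) = 0.7635 × 18^0.667 = 0.7635 × 6.875 = 5.249 μm
  Mass loss = 5.249 μm × 8.96 g/cm³ = 47.03 g·m⁻²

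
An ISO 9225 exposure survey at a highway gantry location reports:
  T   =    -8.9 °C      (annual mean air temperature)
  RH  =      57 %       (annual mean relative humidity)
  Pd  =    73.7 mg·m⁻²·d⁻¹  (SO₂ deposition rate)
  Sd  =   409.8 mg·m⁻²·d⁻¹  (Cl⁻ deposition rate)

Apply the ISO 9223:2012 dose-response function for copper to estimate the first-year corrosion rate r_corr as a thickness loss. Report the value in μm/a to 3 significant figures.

r_corr = 0.305 μm/a

copper: T≤10 °C ⇒ hinge +0.126·(-8.9−10) = -2.3814
  SO₂ term: 0.0053·73.7^0.26·exp(0.059·57-2.3814) = 0.04326
  Cl⁻ term: 0.01025·409.8^0.27·exp(0.036·57+0.049·-8.9) = 0.2618
  sum: 0.04326 + 0.2618 → r_corr = 0.305 μm/a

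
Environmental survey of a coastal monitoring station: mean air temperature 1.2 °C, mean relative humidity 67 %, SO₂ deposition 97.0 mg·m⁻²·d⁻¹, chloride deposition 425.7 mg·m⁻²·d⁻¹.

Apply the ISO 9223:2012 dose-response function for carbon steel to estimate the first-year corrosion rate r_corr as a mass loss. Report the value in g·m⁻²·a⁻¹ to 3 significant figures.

r_corr = 480 g·m⁻²·a⁻¹

carbon steel: T≤10 °C ⇒ hinge +0.150·(1.2−10) = -1.3200
  sulphur-dioxide contribution → 19.49 μm/a
  chloride contribution → 41.66 μm/a
  total first-year rate 61.15 μm/a
Convert to mass loss: 61.15 μm/a × 7.85 g/cm³ = 480 g·m⁻²·a⁻¹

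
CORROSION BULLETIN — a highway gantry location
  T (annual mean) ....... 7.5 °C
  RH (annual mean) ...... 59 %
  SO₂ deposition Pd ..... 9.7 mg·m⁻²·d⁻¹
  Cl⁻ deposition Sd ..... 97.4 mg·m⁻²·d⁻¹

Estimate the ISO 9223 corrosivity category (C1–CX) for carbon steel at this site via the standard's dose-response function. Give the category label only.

C3

carbon steel: T≤10 °C ⇒ hinge +0.150·(7.5−10) = -0.3750
  Pd branch = 1.77·Pd^0.52·e^(0.02·RH+f) = 12.9 μm/a
  Sd branch = 0.102·Sd^0.62·e^(0.033·RH+0.04·T) = 16.5 μm/a
  sum: 12.9 + 16.5 → r_corr = 29.4 μm/a
29.4 μm/a falls in (25, 50] for carbon steel → category C3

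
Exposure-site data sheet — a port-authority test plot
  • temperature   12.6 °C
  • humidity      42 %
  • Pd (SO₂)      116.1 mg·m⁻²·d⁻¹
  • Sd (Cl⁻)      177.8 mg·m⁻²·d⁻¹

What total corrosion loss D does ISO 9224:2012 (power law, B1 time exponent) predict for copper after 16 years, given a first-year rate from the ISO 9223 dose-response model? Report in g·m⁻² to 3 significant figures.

copper: f(T) = -0.080·(T−10) [T>10 °C] = -0.2080
  sulphur-dioxide contribution → 0.1766 μm/a
  chloride contribution → 0.3491 μm/a
  ⇒ r_corr(copper) = 0.5257 μm/a
Long-term exponent b (ISO 9224 Table 2, B1) = 0.667
  D(16) = 0.5257 × 16^0.667 = 0.5257 × 6.355 = 3.341 μm
  Mass loss = 3.341 μm × 8.96 g/cm³ = 29.94 g·m⁻²

D(16) = 29.9 g·m⁻²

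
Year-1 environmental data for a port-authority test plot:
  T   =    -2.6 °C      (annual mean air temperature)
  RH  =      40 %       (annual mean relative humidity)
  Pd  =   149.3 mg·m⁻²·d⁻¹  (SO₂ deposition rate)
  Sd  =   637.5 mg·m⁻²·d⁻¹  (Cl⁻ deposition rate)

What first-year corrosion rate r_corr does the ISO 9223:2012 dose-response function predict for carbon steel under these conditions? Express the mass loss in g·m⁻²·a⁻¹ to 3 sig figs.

r_corr = 211 g·m⁻²·a⁻¹

carbon steel: f(T) = +0.150·(T−10) [T≤10 °C] = -1.8900
  Pd branch = 1.77·Pd^0.52·e^(0.02·RH+f) = 8.037 μm/a
  Sd branch = 0.102·Sd^0.62·e^(0.033·RH+0.04·T) = 18.86 μm/a
  sum: 8.037 + 18.86 → r_corr = 26.89 μm/a
Convert to mass loss: 26.89 μm/a × 7.85 g/cm³ = 211.1 g·m⁻²·a⁻¹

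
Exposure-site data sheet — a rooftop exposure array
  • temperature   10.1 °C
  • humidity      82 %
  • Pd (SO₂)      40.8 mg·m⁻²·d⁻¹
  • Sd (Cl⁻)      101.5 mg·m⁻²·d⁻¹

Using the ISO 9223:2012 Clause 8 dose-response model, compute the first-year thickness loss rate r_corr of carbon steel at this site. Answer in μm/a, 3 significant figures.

carbon steel: f(T) = -0.054·(T−10) [T>10 °C] = -0.0054
  SO₂ term: 1.77·40.8^0.52·exp(0.02·82-0.0054) = 62.43
  Sd branch = 0.102·Sd^0.62·e^(0.033·RH+0.04·T) = 40.11 μm/a
  r_corr = 62.43 + 40.11 = 102.5 μm/a

r_corr = 103 μm/a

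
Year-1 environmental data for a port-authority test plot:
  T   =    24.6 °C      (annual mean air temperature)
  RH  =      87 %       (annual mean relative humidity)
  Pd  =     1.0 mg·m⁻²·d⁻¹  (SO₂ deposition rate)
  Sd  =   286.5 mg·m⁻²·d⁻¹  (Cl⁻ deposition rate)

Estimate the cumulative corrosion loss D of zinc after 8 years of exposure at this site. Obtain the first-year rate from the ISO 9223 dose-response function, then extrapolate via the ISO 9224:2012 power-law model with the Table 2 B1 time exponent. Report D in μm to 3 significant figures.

zinc: f(T) = -0.071·(T−10) [T>10 °C] = -1.0366
  sulphur-dioxide contribution → 0.2503 μm/a
  chloride contribution → 7.145 μm/a
  ⇒ r_corr(zinc) = 7.395 μm/a
Long-term exponent b (ISO 9224 Table 2, B1) = 0.813
  D(8) = 7.395 × 8^0.813 = 7.395 × 5.423 = 40.1 μm

D(8) = 40.1 μm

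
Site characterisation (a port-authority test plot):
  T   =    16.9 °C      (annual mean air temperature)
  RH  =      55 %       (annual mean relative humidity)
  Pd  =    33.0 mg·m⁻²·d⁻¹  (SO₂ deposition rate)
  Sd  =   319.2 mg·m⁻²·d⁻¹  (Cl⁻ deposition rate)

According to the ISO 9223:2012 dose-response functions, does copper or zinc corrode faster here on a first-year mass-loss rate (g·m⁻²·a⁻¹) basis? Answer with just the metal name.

copper: T>10 °C ⇒ hinge -0.080·(16.9−10) = -0.5520
  Pd branch = 0.0053·Pd^0.26·e^(0.059·RH+f) = 0.1944 μm/a
  Sd branch = 0.01025·Sd^0.27·e^(0.036·RH+0.049·T) = 0.8061 μm/a
  r_corr = 0.1944 + 0.8061 = 1 μm/a
  mass loss = 1 μm/a × 8.96 g/cm³ = 8.964 g·m⁻²·a⁻¹
zinc: f(T) = -0.071·(T−10) [T>10 °C] = -0.4899
  SO₂ term: 0.0129·33.0^0.44·exp(0.046·55-0.4899) = 0.4621
  Sd branch = 0.0175·Sd^0.57·e^(0.008·RH+0.085·T) = 3.057 μm/a
  sum: 0.4621 + 3.057 → r_corr = 3.519 μm/a
  mass loss = 3.519 μm/a × 7.14 g/cm³ = 25.13 g·m⁻²·a⁻¹
Ordering by g·m⁻²·a⁻¹: zinc (25.1) > copper (8.96)

zinc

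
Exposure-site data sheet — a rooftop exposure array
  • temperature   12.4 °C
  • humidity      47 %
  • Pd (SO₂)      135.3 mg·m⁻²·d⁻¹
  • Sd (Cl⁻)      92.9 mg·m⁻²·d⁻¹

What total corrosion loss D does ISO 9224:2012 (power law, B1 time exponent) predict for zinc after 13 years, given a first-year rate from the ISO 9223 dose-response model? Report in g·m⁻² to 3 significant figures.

D(13) = 103 g·m⁻²

zinc: T>10 °C ⇒ hinge -0.071·(12.4−10) = -0.1704
  Pd branch = 0.0129·Pd^0.44·e^(0.046·RH+f) = 0.819 μm/a
  Sd branch = 0.0175·Sd^0.57·e^(0.008·RH+0.085·T) = 0.9679 μm/a
  sum: 0.819 + 0.9679 → r_corr = 1.787 μm/a
Long-term exponent b (ISO 9224 Table 2, B1) = 0.813
  D(13) = 1.787 × 13^0.813 = 1.787 × 8.047 = 14.38 μm
  Mass loss = 14.38 μm × 7.14 g/cm³ = 102.7 g·m⁻²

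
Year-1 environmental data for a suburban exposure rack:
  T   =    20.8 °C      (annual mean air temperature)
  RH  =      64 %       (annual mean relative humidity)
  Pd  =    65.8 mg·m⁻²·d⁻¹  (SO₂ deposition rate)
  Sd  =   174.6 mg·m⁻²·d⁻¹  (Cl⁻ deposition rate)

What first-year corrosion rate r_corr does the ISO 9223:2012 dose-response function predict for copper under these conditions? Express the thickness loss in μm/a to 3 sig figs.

copper: temperature factor f = -0.080·(10.8) = -0.8640
  SO₂ term: 0.0053·65.8^0.26·exp(0.059·64-0.8640) = 0.2895
  Sd branch = 0.01025·Sd^0.27·e^(0.036·RH+0.049·T) = 1.146 μm/a
  r_corr = 0.2895 + 1.146 = 1.436 μm/a

r_corr = 1.44 μm/a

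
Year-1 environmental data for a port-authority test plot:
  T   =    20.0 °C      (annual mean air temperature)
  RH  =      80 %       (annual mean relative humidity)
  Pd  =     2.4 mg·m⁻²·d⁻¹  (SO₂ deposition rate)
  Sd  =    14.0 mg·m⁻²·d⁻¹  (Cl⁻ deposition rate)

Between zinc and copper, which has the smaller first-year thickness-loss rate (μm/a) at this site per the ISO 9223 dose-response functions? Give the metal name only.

zinc: temperature factor f = -0.071·(10.0) = -0.7100
  sulphur-dioxide contribution → 0.3696 μm/a
  chloride contribution → 0.8177 μm/a
  ⇒ r_corr(zinc) = 1.187 μm/a
copper: temperature factor f = -0.080·(10.0) = -0.8000
  sulphur-dioxide contribution → 0.3354 μm/a
  chloride contribution → 0.9921 μm/a
  total first-year rate 1.328 μm/a
Ordering by μm/a: copper (1.33) > zinc (1.19)

zinc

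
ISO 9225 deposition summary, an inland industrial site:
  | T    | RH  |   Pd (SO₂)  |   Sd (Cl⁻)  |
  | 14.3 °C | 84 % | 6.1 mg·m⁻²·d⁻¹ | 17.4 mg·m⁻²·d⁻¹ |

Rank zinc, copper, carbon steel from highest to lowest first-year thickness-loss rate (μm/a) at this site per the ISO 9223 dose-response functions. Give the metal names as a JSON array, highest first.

zinc: f(T) = -0.071·(T−10) [T>10 °C] = -0.3053
  SO₂ term: 0.0129·6.1^0.44·exp(0.046·84-0.3053) = 1.004
  Sd branch = 0.0175·Sd^0.57·e^(0.008·RH+0.085·T) = 0.5887 μm/a
  sum: 1.004 + 0.5887 → r_corr = 1.593 μm/a
copper: T>10 °C ⇒ hinge -0.080·(14.3−10) = -0.3440
  Pd branch = 0.0053·Pd^0.26·e^(0.059·RH+f) = 0.8539 μm/a
  Sd branch = 0.01025·Sd^0.27·e^(0.036·RH+0.049·T) = 0.9189 μm/a
  sum: 0.8539 + 0.9189 → r_corr = 1.773 μm/a
carbon steel: f(T) = -0.054·(T−10) [T>10 °C] = -0.2322
  Pd branch = 1.77·Pd^0.52·e^(0.02·RH+f) = 19.28 μm/a
  Sd branch = 0.102·Sd^0.62·e^(0.033·RH+0.04·T) = 16.98 μm/a
  r_corr = 19.28 + 16.98 = 36.26 μm/a
Ordering by μm/a: carbon steel (36.3) > copper (1.77) > zinc (1.59)

["carbon steel", "copper", "zinc"]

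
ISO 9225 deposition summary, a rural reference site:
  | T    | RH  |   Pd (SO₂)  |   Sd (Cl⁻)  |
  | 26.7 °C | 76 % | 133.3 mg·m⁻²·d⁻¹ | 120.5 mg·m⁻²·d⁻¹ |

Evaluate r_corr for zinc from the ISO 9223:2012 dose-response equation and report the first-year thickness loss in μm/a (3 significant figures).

zinc: f(T) = -0.071·(T−10) [T>10 °C] = -1.1857
  SO₂ term: 0.0129·133.3^0.44·exp(0.046·76-1.1857) = 1.119
  Cl⁻ term: 0.0175·120.5^0.57·exp(0.008·76+0.085·26.7) = 4.774
  sum: 1.119 + 4.774 → r_corr = 5.893 μm/a

r_corr = 5.89 μm/a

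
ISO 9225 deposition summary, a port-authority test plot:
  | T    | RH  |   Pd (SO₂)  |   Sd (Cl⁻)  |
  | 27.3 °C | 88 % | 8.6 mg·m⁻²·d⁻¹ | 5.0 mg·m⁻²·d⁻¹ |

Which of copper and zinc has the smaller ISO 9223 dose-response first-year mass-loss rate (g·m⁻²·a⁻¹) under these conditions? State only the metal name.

copper: T>10 °C ⇒ hinge -0.080·(27.3−10) = -1.3840
  Pd branch = 0.0053·Pd^0.26·e^(0.059·RH+f) = 0.4179 μm/a
  Cl⁻ term: 0.01025·5.0^0.27·exp(0.036·88+0.049·27.3) = 1.433
  r_corr = 0.4179 + 1.433 = 1.851 μm/a
  mass loss = 1.851 μm/a × 8.96 g/cm³ = 16.58 g·m⁻²·a⁻¹
zinc: temperature factor f = -0.071·(17.3) = -1.2283
  Pd branch = 0.0129·Pd^0.44·e^(0.046·RH+f) = 0.5576 μm/a
  Sd branch = 0.0175·Sd^0.57·e^(0.008·RH+0.085·T) = 0.9015 μm/a
  r_corr = 0.5576 + 0.9015 = 1.459 μm/a
  mass loss = 1.459 μm/a × 7.14 g/cm³ = 10.42 g·m⁻²·a⁻¹
Ordering by g·m⁻²·a⁻¹: copper (16.6) > zinc (10.4)

zinc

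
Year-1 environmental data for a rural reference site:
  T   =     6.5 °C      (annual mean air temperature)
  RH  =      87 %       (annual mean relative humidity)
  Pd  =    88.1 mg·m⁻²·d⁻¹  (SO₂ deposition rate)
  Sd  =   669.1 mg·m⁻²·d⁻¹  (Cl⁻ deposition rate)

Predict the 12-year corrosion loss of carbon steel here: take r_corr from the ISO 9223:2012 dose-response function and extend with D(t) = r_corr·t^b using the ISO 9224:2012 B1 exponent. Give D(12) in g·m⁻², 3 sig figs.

carbon steel: temperature factor f = +0.150·(-3.5) = -0.5250
  SO₂ term: 1.77·88.1^0.52·exp(0.02·87-0.5250) = 61.24
  Cl⁻ term: 0.102·669.1^0.62·exp(0.033·87+0.04·6.5) = 131.9
  sum: 61.24 + 131.9 → r_corr = 193.1 μm/a
ISO 9224: D(t) = r_corr · t^b with b = 0.523 (carbon steel, B1)
  D(12) = 193.1 × 12^0.523 = 193.1 × 3.668 = 708.3 μm
  Mass loss = 708.3 μm × 7.85 g/cm³ = 5560 g·m⁻²

D(12) = 5.56e+03 g·m⁻²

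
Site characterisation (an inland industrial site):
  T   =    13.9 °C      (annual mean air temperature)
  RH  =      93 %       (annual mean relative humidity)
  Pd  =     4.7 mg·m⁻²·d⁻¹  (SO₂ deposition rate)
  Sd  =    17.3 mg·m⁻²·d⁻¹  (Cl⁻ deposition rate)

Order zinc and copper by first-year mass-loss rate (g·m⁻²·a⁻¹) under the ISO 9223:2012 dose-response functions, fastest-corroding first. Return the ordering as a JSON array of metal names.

["copper", "zinc"]

zinc: T>10 °C ⇒ hinge -0.071·(13.9−10) = -0.2769
  Pd branch = 0.0129·Pd^0.44·e^(0.046·RH+f) = 1.393 μm/a
  Sd branch = 0.0175·Sd^0.57·e^(0.008·RH+0.085·T) = 0.6095 μm/a
  sum: 1.393 + 0.6095 → r_corr = 2.003 μm/a
  mass loss = 2.003 μm/a × 7.14 g/cm³ = 14.3 g·m⁻²·a⁻¹
copper: T>10 °C ⇒ hinge -0.080·(13.9−10) = -0.3120
  SO₂ term: 0.0053·4.7^0.26·exp(0.059·93-0.3120) = 1.401
  Sd branch = 0.01025·Sd^0.27·e^(0.036·RH+0.049·T) = 1.244 μm/a
  sum: 1.401 + 1.244 → r_corr = 2.645 μm/a
  mass loss = 2.645 μm/a × 8.96 g/cm³ = 23.7 g·m⁻²·a⁻¹
Ordering by g·m⁻²·a⁻¹: copper (23.7) > zinc (14.3)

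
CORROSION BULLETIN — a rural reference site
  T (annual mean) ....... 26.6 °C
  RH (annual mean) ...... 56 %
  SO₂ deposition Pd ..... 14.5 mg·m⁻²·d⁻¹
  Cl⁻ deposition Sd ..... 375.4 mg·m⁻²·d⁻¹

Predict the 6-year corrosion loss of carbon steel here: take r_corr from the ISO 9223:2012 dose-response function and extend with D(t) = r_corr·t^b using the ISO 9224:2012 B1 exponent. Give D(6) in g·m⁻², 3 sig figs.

D(6) = 1.66e+03 g·m⁻²

carbon steel: f(T) = -0.054·(T−10) [T>10 °C] = -0.8964
  Pd branch = 1.77·Pd^0.52·e^(0.02·RH+f) = 8.892 μm/a
  Cl⁻ term: 0.102·375.4^0.62·exp(0.033·56+0.04·26.6) = 74.04
  r_corr = 8.892 + 74.04 = 82.93 μm/a
ISO 9224: D(t) = r_corr · t^b with b = 0.523 (carbon steel, B1)
  D(6) = 82.93 × 6^0.523 = 82.93 × 2.553 = 211.7 μm
  Mass loss = 211.7 μm × 7.85 g/cm³ = 1662 g·m⁻²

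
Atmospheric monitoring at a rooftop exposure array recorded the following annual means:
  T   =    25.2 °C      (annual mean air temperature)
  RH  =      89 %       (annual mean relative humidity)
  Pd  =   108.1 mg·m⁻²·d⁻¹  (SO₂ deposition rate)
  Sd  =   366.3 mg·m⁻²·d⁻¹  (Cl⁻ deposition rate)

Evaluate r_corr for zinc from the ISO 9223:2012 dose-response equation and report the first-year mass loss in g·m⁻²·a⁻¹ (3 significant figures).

zinc: temperature factor f = -0.071·(15.2) = -1.0792
  sulphur-dioxide contribution → 2.064 μm/a
  chloride contribution → 8.788 μm/a
  total first-year rate 10.85 μm/a
Convert to mass loss: 10.85 μm/a × 7.14 g/cm³ = 77.49 g·m⁻²·a⁻¹

r_corr = 77.5 g·m⁻²·a⁻¹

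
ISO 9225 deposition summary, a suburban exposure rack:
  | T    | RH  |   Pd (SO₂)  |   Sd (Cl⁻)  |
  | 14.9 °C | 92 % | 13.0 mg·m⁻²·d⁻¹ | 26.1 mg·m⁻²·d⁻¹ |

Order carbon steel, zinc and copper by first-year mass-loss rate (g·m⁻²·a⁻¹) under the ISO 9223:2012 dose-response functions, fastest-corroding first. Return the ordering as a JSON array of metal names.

["carbon steel", "copper", "zinc"]

carbon steel: T>10 °C ⇒ hinge -0.054·(14.9−10) = -0.2646
  SO₂ term: 1.77·13.0^0.52·exp(0.02·92-0.2646) = 32.46
  Sd branch = 0.102·Sd^0.62·e^(0.033·RH+0.04·T) = 29.13 μm/a
  r_corr = 32.46 + 29.13 = 61.59 μm/a
  mass loss = 61.59 μm/a × 7.85 g/cm³ = 483.5 g·m⁻²·a⁻¹
zinc: f(T) = -0.071·(T−10) [T>10 °C] = -0.3479
  Pd branch = 0.0129·Pd^0.44·e^(0.046·RH+f) = 1.939 μm/a
  Cl⁻ term: 0.0175·26.1^0.57·exp(0.008·92+0.085·14.9) = 0.8321
  sum: 1.939 + 0.8321 → r_corr = 2.771 μm/a
  mass loss = 2.771 μm/a × 7.14 g/cm³ = 19.79 g·m⁻²·a⁻¹
copper: f(T) = -0.080·(T−10) [T>10 °C] = -0.3920
  Pd branch = 0.0053·Pd^0.26·e^(0.059·RH+f) = 1.589 μm/a
  Cl⁻ term: 0.01025·26.1^0.27·exp(0.036·92+0.049·14.9) = 1.408
  sum: 1.589 + 1.408 → r_corr = 2.997 μm/a
  mass loss = 2.997 μm/a × 8.96 g/cm³ = 26.85 g·m⁻²·a⁻¹
Ordering by g·m⁻²·a⁻¹: carbon steel (483) > copper (26.9) > zinc (19.8)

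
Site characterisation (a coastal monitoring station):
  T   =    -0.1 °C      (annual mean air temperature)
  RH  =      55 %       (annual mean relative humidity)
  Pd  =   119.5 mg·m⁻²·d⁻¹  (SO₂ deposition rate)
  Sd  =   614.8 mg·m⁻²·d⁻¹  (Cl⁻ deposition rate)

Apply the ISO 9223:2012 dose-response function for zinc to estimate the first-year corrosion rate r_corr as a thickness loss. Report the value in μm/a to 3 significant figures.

r_corr = 1.95 μm/a

zinc: T≤10 °C ⇒ hinge +0.038·(-0.1−10) = -0.3838
  sulphur-dioxide contribution → 0.9051 μm/a
  chloride contribution → 1.047 μm/a
  total first-year rate 1.952 μm/a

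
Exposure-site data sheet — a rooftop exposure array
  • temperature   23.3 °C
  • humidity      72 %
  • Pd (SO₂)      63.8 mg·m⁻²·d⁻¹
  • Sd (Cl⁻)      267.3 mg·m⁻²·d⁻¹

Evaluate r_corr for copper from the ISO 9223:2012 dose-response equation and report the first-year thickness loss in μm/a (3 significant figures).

r_corr = 2.32 μm/a

copper: f(T) = -0.080·(T−10) [T>10 °C] = -1.0640
  SO₂ term: 0.0053·63.8^0.26·exp(0.059·72-1.0640) = 0.377
  Sd branch = 0.01025·Sd^0.27·e^(0.036·RH+0.049·T) = 1.939 μm/a
  sum: 0.377 + 1.939 → r_corr = 2.316 μm/a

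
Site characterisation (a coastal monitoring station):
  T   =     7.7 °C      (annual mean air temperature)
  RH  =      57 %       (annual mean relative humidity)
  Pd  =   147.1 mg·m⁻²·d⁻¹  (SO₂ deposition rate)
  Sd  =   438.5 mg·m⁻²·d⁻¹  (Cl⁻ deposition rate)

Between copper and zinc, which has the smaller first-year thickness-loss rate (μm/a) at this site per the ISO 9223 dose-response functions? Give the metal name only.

copper

copper: f(T) = +0.126·(T−10) [T≤10 °C] = -0.2898
  SO₂ term: 0.0053·147.1^0.26·exp(0.059·57-0.2898) = 0.4193
  Sd branch = 0.01025·Sd^0.27·e^(0.036·RH+0.049·T) = 0.6013 μm/a
  sum: 0.4193 + 0.6013 → r_corr = 1.021 μm/a
zinc: f(T) = +0.038·(T−10) [T≤10 °C] = -0.0874
  SO₂ term: 0.0129·147.1^0.44·exp(0.046·57-0.0874) = 1.463
  Sd branch = 0.0175·Sd^0.57·e^(0.008·RH+0.085·T) = 1.703 μm/a
  r_corr = 1.463 + 1.703 = 3.166 μm/a
Ordering by μm/a: zinc (3.17) > copper (1.02)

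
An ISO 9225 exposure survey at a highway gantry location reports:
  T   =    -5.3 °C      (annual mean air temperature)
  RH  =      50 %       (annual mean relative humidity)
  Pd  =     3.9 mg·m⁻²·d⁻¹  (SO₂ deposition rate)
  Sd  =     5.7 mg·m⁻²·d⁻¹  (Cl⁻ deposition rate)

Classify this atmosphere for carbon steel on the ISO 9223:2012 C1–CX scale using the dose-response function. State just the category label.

C2

carbon steel: f(T) = +0.150·(T−10) [T≤10 °C] = -2.2950
  SO₂ term: 1.77·3.9^0.52·exp(0.02·50-2.2950) = 0.9838
  Sd branch = 0.102·Sd^0.62·e^(0.033·RH+0.04·T) = 1.264 μm/a
  sum: 0.9838 + 1.264 → r_corr = 2.248 μm/a
2.25 μm/a falls in (1.3, 25] for carbon steel → category C2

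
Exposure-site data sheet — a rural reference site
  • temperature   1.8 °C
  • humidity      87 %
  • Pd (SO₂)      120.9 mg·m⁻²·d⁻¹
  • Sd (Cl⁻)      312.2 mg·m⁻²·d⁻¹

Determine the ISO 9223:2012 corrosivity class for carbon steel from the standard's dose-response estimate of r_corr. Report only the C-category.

C5

carbon steel: T≤10 °C ⇒ hinge +0.150·(1.8−10) = -1.2300
  Pd branch = 1.77·Pd^0.52·e^(0.02·RH+f) = 35.67 μm/a
  Cl⁻ term: 0.102·312.2^0.62·exp(0.033·87+0.04·1.8) = 68.12
  sum: 35.67 + 68.12 → r_corr = 103.8 μm/a
Category bounds: 80…200 μm/a bracket r_corr ⇒ C5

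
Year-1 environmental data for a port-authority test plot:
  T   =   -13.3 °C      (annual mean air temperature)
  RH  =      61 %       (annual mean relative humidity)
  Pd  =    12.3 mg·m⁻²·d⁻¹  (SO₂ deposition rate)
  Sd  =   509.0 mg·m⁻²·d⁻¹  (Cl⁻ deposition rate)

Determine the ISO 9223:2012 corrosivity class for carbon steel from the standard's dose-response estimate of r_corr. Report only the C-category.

C2

carbon steel: T≤10 °C ⇒ hinge +0.150·(-13.3−10) = -3.4950
  sulphur-dioxide contribution → 0.671 μm/a
  chloride contribution → 21.38 μm/a
  ⇒ r_corr(carbon steel) = 22.05 μm/a
ISO 9223 Table 2 (carbon steel): 1.3 < 22 ≤ 25 μm/a ⇒ C2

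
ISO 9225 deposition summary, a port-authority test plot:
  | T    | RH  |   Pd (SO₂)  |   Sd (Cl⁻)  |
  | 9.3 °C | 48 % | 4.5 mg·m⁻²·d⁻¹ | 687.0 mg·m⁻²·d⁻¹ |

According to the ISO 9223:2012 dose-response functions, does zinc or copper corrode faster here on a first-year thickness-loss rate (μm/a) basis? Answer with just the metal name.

zinc

zinc: temperature factor f = +0.038·(-0.7) = -0.0266
  sulphur-dioxide contribution → 0.2215 μm/a
  chloride contribution → 2.345 μm/a
  total first-year rate 2.567 μm/a
copper: T≤10 °C ⇒ hinge +0.126·(9.3−10) = -0.0882
  sulphur-dioxide contribution → 0.1218 μm/a
  chloride contribution → 0.531 μm/a
  ⇒ r_corr(copper) = 0.6528 μm/a
Ordering by μm/a: zinc (2.57) > copper (0.653)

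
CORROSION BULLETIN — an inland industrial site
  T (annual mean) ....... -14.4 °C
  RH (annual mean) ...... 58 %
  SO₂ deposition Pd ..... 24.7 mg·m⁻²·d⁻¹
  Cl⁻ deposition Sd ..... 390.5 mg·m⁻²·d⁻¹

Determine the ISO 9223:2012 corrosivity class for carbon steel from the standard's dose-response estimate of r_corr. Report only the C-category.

C2

carbon steel: T≤10 °C ⇒ hinge +0.150·(-14.4−10) = -3.6600
  Pd branch = 1.77·Pd^0.52·e^(0.02·RH+f) = 0.7699 μm/a
  Sd branch = 0.102·Sd^0.62·e^(0.033·RH+0.04·T) = 15.72 μm/a
  sum: 0.7699 + 15.72 → r_corr = 16.49 μm/a
Category bounds: 1.3…25 μm/a bracket r_corr ⇒ C2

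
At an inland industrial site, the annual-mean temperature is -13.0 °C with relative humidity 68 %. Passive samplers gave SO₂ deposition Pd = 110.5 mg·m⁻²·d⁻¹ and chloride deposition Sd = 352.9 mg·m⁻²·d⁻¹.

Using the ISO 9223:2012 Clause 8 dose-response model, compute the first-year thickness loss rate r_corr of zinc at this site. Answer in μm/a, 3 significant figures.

zinc: temperature factor f = +0.038·(-23.0) = -0.8740
  SO₂ term: 0.0129·110.5^0.44·exp(0.046·68-0.8740) = 0.974
  Sd branch = 0.0175·Sd^0.57·e^(0.008·RH+0.085·T) = 0.2829 μm/a
  r_corr = 0.974 + 0.2829 = 1.257 μm/a

r_corr = 1.26 μm/a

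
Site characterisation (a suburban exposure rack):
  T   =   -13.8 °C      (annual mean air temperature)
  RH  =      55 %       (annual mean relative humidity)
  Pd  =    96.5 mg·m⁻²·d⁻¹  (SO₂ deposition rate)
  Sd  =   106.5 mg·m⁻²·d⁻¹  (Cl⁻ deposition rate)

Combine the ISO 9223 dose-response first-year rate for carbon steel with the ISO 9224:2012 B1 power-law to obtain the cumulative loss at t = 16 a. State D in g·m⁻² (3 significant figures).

D(16) = 272 g·m⁻²

carbon steel: f(T) = +0.150·(T−10) [T≤10 °C] = -3.5700
  Pd branch = 1.77·Pd^0.52·e^(0.02·RH+f) = 1.611 μm/a
  Cl⁻ term: 0.102·106.5^0.62·exp(0.033·55+0.04·-13.8) = 6.517
  sum: 1.611 + 6.517 → r_corr = 8.129 μm/a
Power-law: D(16) = r_corr · 16^0.523
  D(16) = 8.129 × 16^0.523 = 8.129 × 4.263 = 34.66 μm
  Mass loss = 34.66 μm × 7.85 g/cm³ = 272.1 g·m⁻²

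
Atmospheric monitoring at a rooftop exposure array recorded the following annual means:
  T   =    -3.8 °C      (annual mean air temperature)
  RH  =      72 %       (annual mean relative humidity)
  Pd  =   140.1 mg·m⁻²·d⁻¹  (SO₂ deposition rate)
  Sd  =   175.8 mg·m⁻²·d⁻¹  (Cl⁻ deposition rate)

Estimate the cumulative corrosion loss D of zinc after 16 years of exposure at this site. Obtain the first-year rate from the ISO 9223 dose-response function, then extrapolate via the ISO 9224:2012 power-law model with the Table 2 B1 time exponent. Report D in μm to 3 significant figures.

D(16) = 21.7 μm

zinc: temperature factor f = +0.038·(-13.8) = -0.5244
  SO₂ term: 0.0129·140.1^0.44·exp(0.046·72-0.5244) = 1.844
  Cl⁻ term: 0.0175·175.8^0.57·exp(0.008·72+0.085·-3.8) = 0.4291
  sum: 1.844 + 0.4291 → r_corr = 2.273 μm/a
Long-term exponent b (ISO 9224 Table 2, B1) = 0.813
  D(16) = 2.273 × 16^0.813 = 2.273 × 9.527 = 21.65 μm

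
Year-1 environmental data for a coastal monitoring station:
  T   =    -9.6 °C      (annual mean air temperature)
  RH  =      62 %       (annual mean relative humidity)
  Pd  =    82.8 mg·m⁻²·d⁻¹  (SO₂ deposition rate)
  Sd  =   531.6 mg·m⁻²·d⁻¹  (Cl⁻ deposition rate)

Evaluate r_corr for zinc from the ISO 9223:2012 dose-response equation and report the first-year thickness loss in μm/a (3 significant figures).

r_corr = 1.20 μm/a

zinc: T≤10 °C ⇒ hinge +0.038·(-9.6−10) = -0.7448
  sulphur-dioxide contribution → 0.7407 μm/a
  chloride contribution → 0.4546 μm/a
  ⇒ r_corr(zinc) = 1.195 μm/a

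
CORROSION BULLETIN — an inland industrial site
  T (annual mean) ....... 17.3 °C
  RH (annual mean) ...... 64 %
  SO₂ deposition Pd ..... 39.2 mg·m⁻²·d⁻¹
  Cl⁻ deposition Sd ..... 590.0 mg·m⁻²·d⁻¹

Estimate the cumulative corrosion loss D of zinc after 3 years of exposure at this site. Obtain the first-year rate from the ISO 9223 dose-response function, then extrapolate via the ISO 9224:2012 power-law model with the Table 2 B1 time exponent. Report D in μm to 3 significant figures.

D(3) = 13.6 μm

zinc: T>10 °C ⇒ hinge -0.071·(17.3−10) = -0.5183
  SO₂ term: 0.0129·39.2^0.44·exp(0.046·64-0.5183) = 0.733
  Sd branch = 0.0175·Sd^0.57·e^(0.008·RH+0.085·T) = 4.824 μm/a
  r_corr = 0.733 + 4.824 = 5.557 μm/a
Long-term exponent b (ISO 9224 Table 2, B1) = 0.813
  D(3) = 5.557 × 3^0.813 = 5.557 × 2.443 = 13.58 μm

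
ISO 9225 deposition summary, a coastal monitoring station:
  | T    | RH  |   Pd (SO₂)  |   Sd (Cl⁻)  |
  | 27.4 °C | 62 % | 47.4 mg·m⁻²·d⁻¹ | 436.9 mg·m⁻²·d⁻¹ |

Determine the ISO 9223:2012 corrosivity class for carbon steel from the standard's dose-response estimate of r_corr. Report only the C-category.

C5

carbon steel: f(T) = -0.054·(T−10) [T>10 °C] = -0.9396
  Pd branch = 1.77·Pd^0.52·e^(0.02·RH+f) = 17.78 μm/a
  Sd branch = 0.102·Sd^0.62·e^(0.033·RH+0.04·T) = 102.4 μm/a
  sum: 17.78 + 102.4 → r_corr = 120.2 μm/a
Category bounds: 80…200 μm/a bracket r_corr ⇒ C5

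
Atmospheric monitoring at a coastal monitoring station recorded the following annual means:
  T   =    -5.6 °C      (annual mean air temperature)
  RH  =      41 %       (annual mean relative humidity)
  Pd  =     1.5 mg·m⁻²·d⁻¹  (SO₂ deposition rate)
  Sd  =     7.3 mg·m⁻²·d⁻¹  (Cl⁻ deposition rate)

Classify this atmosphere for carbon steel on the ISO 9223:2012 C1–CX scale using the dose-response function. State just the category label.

C2

carbon steel: f(T) = +0.150·(T−10) [T≤10 °C] = -2.3400
  sulphur-dioxide contribution → 0.478 μm/a
  chloride contribution → 1.082 μm/a
  ⇒ r_corr(carbon steel) = 1.56 μm/a
ISO 9223 Table 2 (carbon steel): 1.3 < 1.56 ≤ 25 μm/a ⇒ C2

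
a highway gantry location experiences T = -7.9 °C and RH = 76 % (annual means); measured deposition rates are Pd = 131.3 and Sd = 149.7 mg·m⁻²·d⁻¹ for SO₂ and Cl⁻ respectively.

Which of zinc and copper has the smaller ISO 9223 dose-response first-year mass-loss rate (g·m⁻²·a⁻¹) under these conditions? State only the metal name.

zinc: temperature factor f = +0.038·(-17.9) = -0.6802
  SO₂ term: 0.0129·131.3^0.44·exp(0.046·76-0.6802) = 1.843
  Cl⁻ term: 0.0175·149.7^0.57·exp(0.008·76+0.085·-7.9) = 0.2853
  r_corr = 1.843 + 0.2853 = 2.128 μm/a
  mass loss = 2.128 μm/a × 7.14 g/cm³ = 15.2 g·m⁻²·a⁻¹
copper: T≤10 °C ⇒ hinge +0.126·(-7.9−10) = -2.2554
  Pd branch = 0.0053·Pd^0.26·e^(0.059·RH+f) = 0.1749 μm/a
  Cl⁻ term: 0.01025·149.7^0.27·exp(0.036·76+0.049·-7.9) = 0.4151
  r_corr = 0.1749 + 0.4151 = 0.59 μm/a
  mass loss = 0.59 μm/a × 8.96 g/cm³ = 5.287 g·m⁻²·a⁻¹
Ordering by g·m⁻²·a⁻¹: zinc (15.2) > copper (5.29)

copper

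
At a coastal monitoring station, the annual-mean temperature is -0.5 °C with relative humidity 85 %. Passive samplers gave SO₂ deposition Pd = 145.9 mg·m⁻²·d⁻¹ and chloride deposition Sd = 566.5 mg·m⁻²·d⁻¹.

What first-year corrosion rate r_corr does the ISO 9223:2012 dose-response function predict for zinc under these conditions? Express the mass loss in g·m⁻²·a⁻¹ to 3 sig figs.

zinc: f(T) = +0.038·(T−10) [T≤10 °C] = -0.3990
  Pd branch = 0.0129·Pd^0.44·e^(0.046·RH+f) = 3.869 μm/a
  Sd branch = 0.0175·Sd^0.57·e^(0.008·RH+0.085·T) = 1.228 μm/a
  r_corr = 3.869 + 1.228 = 5.097 μm/a
Convert to mass loss: 5.097 μm/a × 7.14 g/cm³ = 36.39 g·m⁻²·a⁻¹

r_corr = 36.4 g·m⁻²·a⁻¹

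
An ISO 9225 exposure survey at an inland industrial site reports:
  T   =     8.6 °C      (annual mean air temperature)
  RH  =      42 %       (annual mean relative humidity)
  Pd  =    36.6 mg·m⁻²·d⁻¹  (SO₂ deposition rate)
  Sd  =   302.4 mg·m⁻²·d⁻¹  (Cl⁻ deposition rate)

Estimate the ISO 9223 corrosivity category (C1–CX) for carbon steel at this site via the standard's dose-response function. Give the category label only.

carbon steel: T≤10 °C ⇒ hinge +0.150·(8.6−10) = -0.2100
  sulphur-dioxide contribution → 21.61 μm/a
  chloride contribution → 19.86 μm/a
  total first-year rate 41.46 μm/a
Category bounds: 25…50 μm/a bracket r_corr ⇒ C3

C3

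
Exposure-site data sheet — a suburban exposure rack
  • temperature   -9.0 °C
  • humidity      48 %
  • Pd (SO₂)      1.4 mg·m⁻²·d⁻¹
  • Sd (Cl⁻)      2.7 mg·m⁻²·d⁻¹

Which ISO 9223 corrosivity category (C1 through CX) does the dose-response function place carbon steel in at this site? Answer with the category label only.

C1

carbon steel: temperature factor f = +0.150·(-19.0) = -2.8500
  sulphur-dioxide contribution → 0.3185 μm/a
  chloride contribution → 0.6421 μm/a
  ⇒ r_corr(carbon steel) = 0.9607 μm/a
0.961 μm/a falls in (0, 1.3] for carbon steel → category C1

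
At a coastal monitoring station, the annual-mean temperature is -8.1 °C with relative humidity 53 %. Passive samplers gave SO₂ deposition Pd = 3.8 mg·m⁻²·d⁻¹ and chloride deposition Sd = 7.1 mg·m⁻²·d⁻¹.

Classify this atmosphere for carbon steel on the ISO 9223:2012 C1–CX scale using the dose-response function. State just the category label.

C2

carbon steel: temperature factor f = +0.150·(-18.1) = -2.7150
  SO₂ term: 1.77·3.8^0.52·exp(0.02·53-2.7150) = 0.6772
  Sd branch = 0.102·Sd^0.62·e^(0.033·RH+0.04·T) = 1.43 μm/a
  r_corr = 0.6772 + 1.43 = 2.107 μm/a
ISO 9223 Table 2 (carbon steel): 1.3 < 2.11 ≤ 25 μm/a ⇒ C2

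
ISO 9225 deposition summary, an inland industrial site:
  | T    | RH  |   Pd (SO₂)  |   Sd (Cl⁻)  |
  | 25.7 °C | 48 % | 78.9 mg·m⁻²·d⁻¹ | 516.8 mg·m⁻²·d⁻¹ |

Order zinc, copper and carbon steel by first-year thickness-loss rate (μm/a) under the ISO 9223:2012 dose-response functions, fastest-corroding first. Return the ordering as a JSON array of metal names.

zinc: temperature factor f = -0.071·(15.7) = -1.1147
  Pd branch = 0.0129·Pd^0.44·e^(0.046·RH+f) = 0.2631 μm/a
  Cl⁻ term: 0.0175·516.8^0.57·exp(0.008·48+0.085·25.7) = 8.037
  sum: 0.2631 + 8.037 → r_corr = 8.301 μm/a
copper: f(T) = -0.080·(T−10) [T>10 °C] = -1.2560
  SO₂ term: 0.0053·78.9^0.26·exp(0.059·48-1.2560) = 0.07979
  Cl⁻ term: 0.01025·516.8^0.27·exp(0.036·48+0.049·25.7) = 1.098
  sum: 0.07979 + 1.098 → r_corr = 1.178 μm/a
carbon steel: T>10 °C ⇒ hinge -0.054·(25.7−10) = -0.8478
  Pd branch = 1.77·Pd^0.52·e^(0.02·RH+f) = 19.19 μm/a
  Cl⁻ term: 0.102·516.8^0.62·exp(0.033·48+0.04·25.7) = 66.87
  sum: 19.19 + 66.87 → r_corr = 86.07 μm/a
Ordering by μm/a: carbon steel (86.1) > zinc (8.3) > copper (1.18)

["carbon steel", "zinc", "copper"]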